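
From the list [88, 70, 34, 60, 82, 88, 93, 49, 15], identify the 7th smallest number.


Sort ascending: [15, 34, 49, 60, 70, 82, 88, 88, 93]
The 7th element (1-indexed) is at index 6.
Value = 88
Final answer: 88


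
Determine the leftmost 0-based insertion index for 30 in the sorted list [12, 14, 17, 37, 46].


List is sorted: [12, 14, 17, 37, 46]
We need the leftmost position where 30 can be inserted, i.e. the first index whose element is >= 30 (or the end of the list if none is).
Binary search with low=0, high=5 (0-based indices):
  low=0, high=5, mid=2: a[2]=17 < 30, so low = 3
  low=3, high=5, mid=4: a[4]=46 >= 30, so high = 4
  low=3, high=4, mid=3: a[3]=37 >= 30, so high = 3
Now low = high = 3, so the insertion index is 3.
Final answer: 3


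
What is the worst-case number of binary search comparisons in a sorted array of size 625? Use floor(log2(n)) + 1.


Binary search halves the search space each step.
Maximum comparisons = floor(log2(625)) + 1
log2(625) = 9.2877
floor(log2(625)) = 9, so 9 + 1 = 10
Final answer: 10


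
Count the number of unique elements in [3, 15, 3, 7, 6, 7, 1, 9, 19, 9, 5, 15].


List all unique values:
Distinct values: [1, 3, 5, 6, 7, 9, 15, 19]
Count = 8
Final answer: 8


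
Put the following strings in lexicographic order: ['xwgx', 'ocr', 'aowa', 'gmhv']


Compare strings character by character (the first differing letter decides):
  'aowa' < 'gmhv' since 'a' < 'g' at position 1
  'gmhv' < 'ocr' since 'g' < 'o' at position 1
  'ocr' < 'xwgx' since 'o' < 'x' at position 1
Chaining these comparisons gives the alphabetical order.
Final answer: ['aowa', 'gmhv', 'ocr', 'xwgx']


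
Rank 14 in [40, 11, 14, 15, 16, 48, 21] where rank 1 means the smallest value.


Sort ascending: [11, 14, 15, 16, 21, 40, 48]
Find 14 in the sorted list.
14 is at position 2 (1-indexed).
Final answer: 2


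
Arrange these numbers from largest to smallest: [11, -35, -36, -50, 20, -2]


Original list: [11, -35, -36, -50, 20, -2]
Repeatedly take the largest remaining element:
  Remaining [11, -35, -36, -50, 20, -2] -> largest is 20
  Remaining [11, -35, -36, -50, -2] -> largest is 11
  Remaining [-35, -36, -50, -2] -> largest is -2
  Remaining [-35, -36, -50] -> largest is -35
  Remaining [-36, -50] -> largest is -36
  Remaining [-50] -> largest is -50
Collecting the picks in order gives the descending list.
Final answer: [20, 11, -2, -35, -36, -50]


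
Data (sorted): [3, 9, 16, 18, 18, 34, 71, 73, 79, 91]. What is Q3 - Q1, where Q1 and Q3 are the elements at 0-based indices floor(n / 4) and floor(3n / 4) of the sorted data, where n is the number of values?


The data has n = 10 elements.
Q1 index = floor(10 / 4) = floor(2.5) = 2; Q3 index = floor(3 * 10 / 4) = floor(7.5) = 7
Q1 = element at index 2 = 16
Q3 = element at index 7 = 73
IQR = 73 - 16 = 57
Final answer: 57


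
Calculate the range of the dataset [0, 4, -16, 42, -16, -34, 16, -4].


Maximum value: 42
Minimum value: -34
Range = 42 - (-34) = 76
Final answer: 76


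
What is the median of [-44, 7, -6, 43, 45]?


First, sort the list: [-44, -6, 7, 43, 45]
The list has 5 elements (odd count).
The middle index is 2 (0-based), and the element there is 7.
Final answer: 7


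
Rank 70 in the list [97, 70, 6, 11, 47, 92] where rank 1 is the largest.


Sort descending: [97, 92, 70, 47, 11, 6]
Find 70 in the sorted list.
70 is at position 3.
Final answer: 3


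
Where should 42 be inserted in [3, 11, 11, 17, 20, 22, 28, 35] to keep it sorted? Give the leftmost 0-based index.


List is sorted: [3, 11, 11, 17, 20, 22, 28, 35]
We need the leftmost position where 42 can be inserted, i.e. the first index whose element is >= 42 (or the end of the list if none is).
Binary search with low=0, high=8 (0-based indices):
  low=0, high=8, mid=4: a[4]=20 < 42, so low = 5
  low=5, high=8, mid=6: a[6]=28 < 42, so low = 7
  low=7, high=8, mid=7: a[7]=35 < 42, so low = 8
Now low = high = 8, so the insertion index is 8.
Final answer: 8


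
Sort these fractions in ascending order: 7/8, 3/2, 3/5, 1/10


Convert to decimal for comparison:
  7/8 = 0.875
  3/2 = 1.5
  3/5 = 0.6
  1/10 = 0.1
Decimals in increasing order: 0.1 < 0.6 < 0.875 < 1.5
Writing each back as its fraction gives the sorted order.
Final answer: 1/10, 3/5, 7/8, 3/2


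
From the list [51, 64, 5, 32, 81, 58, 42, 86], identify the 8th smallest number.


Sort ascending: [5, 32, 42, 51, 58, 64, 81, 86]
The 8th element (1-indexed) is at index 7.
Value = 86
Final answer: 86


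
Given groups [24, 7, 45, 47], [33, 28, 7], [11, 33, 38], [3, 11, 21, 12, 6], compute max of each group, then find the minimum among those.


Find max of each group:
  Group 1: [24, 7, 45, 47] -> max = 47
  Group 2: [33, 28, 7] -> max = 33
  Group 3: [11, 33, 38] -> max = 38
  Group 4: [3, 11, 21, 12, 6] -> max = 21
Maxes: [47, 33, 38, 21]
Minimum of maxes = 21
Final answer: 21


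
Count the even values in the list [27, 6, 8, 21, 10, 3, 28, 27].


Check each element:
  27 is odd
  6 is even
  8 is even
  21 is odd
  10 is even
  3 is odd
  28 is even
  27 is odd
Evens: [6, 8, 10, 28]
Count of evens = 4
Final answer: 4


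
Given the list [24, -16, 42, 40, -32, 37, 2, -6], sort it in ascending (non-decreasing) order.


Original list: [24, -16, 42, 40, -32, 37, 2, -6]
Repeatedly take the smallest remaining element:
  Remaining [24, -16, 42, 40, -32, 37, 2, -6] -> smallest is -32
  Remaining [24, -16, 42, 40, 37, 2, -6] -> smallest is -16
  Remaining [24, 42, 40, 37, 2, -6] -> smallest is -6
  Remaining [24, 42, 40, 37, 2] -> smallest is 2
  Remaining [24, 42, 40, 37] -> smallest is 24
  Remaining [42, 40, 37] -> smallest is 37
  Remaining [42, 40] -> smallest is 40
  Remaining [42] -> smallest is 42
Collecting the picks in order gives the sorted list.
Final answer: [-32, -16, -6, 2, 24, 37, 40, 42]


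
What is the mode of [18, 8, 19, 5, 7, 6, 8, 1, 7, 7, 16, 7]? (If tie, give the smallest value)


Count the frequency of each value:
  1 appears 1 time(s)
  5 appears 1 time(s)
  6 appears 1 time(s)
  7 appears 4 time(s)
  8 appears 2 time(s)
  16 appears 1 time(s)
  18 appears 1 time(s)
  19 appears 1 time(s)
Maximum frequency is 4.
Only 7 reaches that frequency, so it is the mode.
Final answer: 7


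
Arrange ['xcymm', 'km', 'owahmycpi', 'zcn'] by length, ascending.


Compute lengths:
  'xcymm' has length 5
  'km' has length 2
  'owahmycpi' has length 9
  'zcn' has length 3
Lengths in increasing order: 2 < 3 < 5 < 9
Listing the words in that order gives the answer.
Final answer: ['km', 'zcn', 'xcymm', 'owahmycpi']


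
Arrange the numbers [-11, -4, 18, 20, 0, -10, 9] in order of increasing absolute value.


Compute absolute values:
  |-11| = 11
  |-4| = 4
  |18| = 18
  |20| = 20
  |0| = 0
  |-10| = 10
  |9| = 9
Absolute values in increasing order: 0 < 4 < 9 < 10 < 11 < 18 < 20
Listing the original numbers in that order gives the answer.
Final answer: [0, -4, 9, -10, -11, 18, 20]


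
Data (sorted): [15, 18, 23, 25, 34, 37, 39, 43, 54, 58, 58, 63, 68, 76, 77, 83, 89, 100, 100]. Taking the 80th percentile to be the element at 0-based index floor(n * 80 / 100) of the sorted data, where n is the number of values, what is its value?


The dataset has n = 19 elements.
Index = floor(19 * 80 / 100) = floor(1520 / 100) = floor(15.2) = 15
Counting from index 0 in the sorted data, the element at index 15 is 83.
Final answer: 83


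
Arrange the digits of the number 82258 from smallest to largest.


The number 82258 has digits: 8, 2, 2, 5, 8
Sorted: 2, 2, 5, 8, 8
Joining the sorted digits gives the result.
Final answer: 22588


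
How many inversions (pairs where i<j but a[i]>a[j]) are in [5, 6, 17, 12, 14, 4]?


For each element, count the later elements that are smaller than it:
  5 (index 0): smaller elements after it = [4] -> 1
  6 (index 1): smaller elements after it = [4] -> 1
  17 (index 2): smaller elements after it = [12, 14, 4] -> 3
  12 (index 3): smaller elements after it = [4] -> 1
  14 (index 4): smaller elements after it = [4] -> 1
Total inversions = 1 + 1 + 3 + 1 + 1 = 7
Final answer: 7


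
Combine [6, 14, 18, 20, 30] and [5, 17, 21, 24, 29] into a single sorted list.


List A: [6, 14, 18, 20, 30]
List B: [5, 17, 21, 24, 29]
Repeatedly compare the front elements and take the smaller:
  6 vs 5 -> take 5
  6 vs 17 -> take 6
  14 vs 17 -> take 14
  18 vs 17 -> take 17
  18 vs 21 -> take 18
  20 vs 21 -> take 20
  30 vs 21 -> take 21
  30 vs 24 -> take 24
  30 vs 29 -> take 29
  B is exhausted; append the rest of A: [30]
Final answer: [5, 6, 14, 17, 18, 20, 21, 24, 29, 30]


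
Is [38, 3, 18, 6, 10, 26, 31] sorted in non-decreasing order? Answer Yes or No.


Check consecutive pairs:
  38 <= 3? False
  3 <= 18? True
  18 <= 6? False
  6 <= 10? True
  10 <= 26? True
  26 <= 31? True
2 consecutive pair(s) are out of order, so the list is not sorted.
Final answer: No


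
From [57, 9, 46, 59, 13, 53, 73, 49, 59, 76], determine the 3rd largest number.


Sort descending: [76, 73, 59, 59, 57, 53, 49, 46, 13, 9]
The 3rd element (1-indexed) is at index 2.
Value = 59
Final answer: 59


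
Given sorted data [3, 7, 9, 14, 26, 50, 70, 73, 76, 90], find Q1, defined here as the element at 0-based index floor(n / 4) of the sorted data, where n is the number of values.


The list has n = 10 elements.
Q1 index = floor(10 / 4) = floor(2.5) = 2
Counting from index 0 in the sorted data, the element at index 2 is 9.
Final answer: 9


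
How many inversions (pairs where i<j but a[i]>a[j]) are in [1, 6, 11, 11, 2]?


For each element, count the later elements that are smaller than it:
  1 (index 0): smaller elements after it = [] -> 0
  6 (index 1): smaller elements after it = [2] -> 1
  11 (index 2): smaller elements after it = [2] -> 1
  11 (index 3): smaller elements after it = [2] -> 1
Total inversions = 0 + 1 + 1 + 1 = 3
Final answer: 3


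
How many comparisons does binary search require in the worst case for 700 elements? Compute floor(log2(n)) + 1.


Binary search halves the search space each step.
Maximum comparisons = floor(log2(700)) + 1
log2(700) = 9.4512
floor(log2(700)) = 9, so 9 + 1 = 10
Final answer: 10


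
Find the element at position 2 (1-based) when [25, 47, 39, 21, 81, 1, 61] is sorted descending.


Sort descending: [81, 61, 47, 39, 25, 21, 1]
The 2nd element (1-indexed) is at index 1.
Value = 61
Final answer: 61


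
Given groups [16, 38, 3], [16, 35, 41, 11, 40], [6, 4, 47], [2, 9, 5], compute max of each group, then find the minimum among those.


Find max of each group:
  Group 1: [16, 38, 3] -> max = 38
  Group 2: [16, 35, 41, 11, 40] -> max = 41
  Group 3: [6, 4, 47] -> max = 47
  Group 4: [2, 9, 5] -> max = 9
Maxes: [38, 41, 47, 9]
Minimum of maxes = 9
Final answer: 9


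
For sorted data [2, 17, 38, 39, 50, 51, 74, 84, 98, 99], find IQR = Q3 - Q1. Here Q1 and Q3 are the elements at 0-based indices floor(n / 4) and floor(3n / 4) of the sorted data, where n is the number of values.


The data has n = 10 elements.
Q1 index = floor(10 / 4) = floor(2.5) = 2; Q3 index = floor(3 * 10 / 4) = floor(7.5) = 7
Q1 = element at index 2 = 38
Q3 = element at index 7 = 84
IQR = 84 - 38 = 46
Final answer: 46


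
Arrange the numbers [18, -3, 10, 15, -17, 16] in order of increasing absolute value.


Compute absolute values:
  |18| = 18
  |-3| = 3
  |10| = 10
  |15| = 15
  |-17| = 17
  |16| = 16
Absolute values in increasing order: 3 < 10 < 15 < 16 < 17 < 18
Listing the original numbers in that order gives the answer.
Final answer: [-3, 10, 15, 16, -17, 18]


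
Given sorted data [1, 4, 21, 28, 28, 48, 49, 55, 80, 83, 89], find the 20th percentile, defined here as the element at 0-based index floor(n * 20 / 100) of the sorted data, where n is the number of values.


The dataset has n = 11 elements.
Index = floor(11 * 20 / 100) = floor(220 / 100) = floor(2.2) = 2
Counting from index 0 in the sorted data, the element at index 2 is 21.
Final answer: 21


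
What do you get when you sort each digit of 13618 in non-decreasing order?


The number 13618 has digits: 1, 3, 6, 1, 8
Sorted: 1, 1, 3, 6, 8
Joining the sorted digits gives the result.
Final answer: 11368


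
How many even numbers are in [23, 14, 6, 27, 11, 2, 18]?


Check each element:
  23 is odd
  14 is even
  6 is even
  27 is odd
  11 is odd
  2 is even
  18 is even
Evens: [14, 6, 2, 18]
Count of evens = 4
Final answer: 4


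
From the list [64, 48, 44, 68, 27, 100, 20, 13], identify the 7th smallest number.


Sort ascending: [13, 20, 27, 44, 48, 64, 68, 100]
The 7th element (1-indexed) is at index 6.
Value = 68
Final answer: 68


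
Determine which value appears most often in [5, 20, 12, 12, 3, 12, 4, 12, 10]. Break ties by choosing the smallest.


Count the frequency of each value:
  3 appears 1 time(s)
  4 appears 1 time(s)
  5 appears 1 time(s)
  10 appears 1 time(s)
  12 appears 4 time(s)
  20 appears 1 time(s)
Maximum frequency is 4.
Only 12 reaches that frequency, so it is the mode.
Final answer: 12


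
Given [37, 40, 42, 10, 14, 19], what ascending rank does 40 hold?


Sort ascending: [10, 14, 19, 37, 40, 42]
Find 40 in the sorted list.
40 is at position 5 (1-indexed).
Final answer: 5


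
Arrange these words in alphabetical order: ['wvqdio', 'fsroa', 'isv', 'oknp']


Compare strings character by character (the first differing letter decides):
  'fsroa' < 'isv' since 'f' < 'i' at position 1
  'isv' < 'oknp' since 'i' < 'o' at position 1
  'oknp' < 'wvqdio' since 'o' < 'w' at position 1
Chaining these comparisons gives the alphabetical order.
Final answer: ['fsroa', 'isv', 'oknp', 'wvqdio']


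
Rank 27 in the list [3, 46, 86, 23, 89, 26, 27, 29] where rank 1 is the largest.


Sort descending: [89, 86, 46, 29, 27, 26, 23, 3]
Find 27 in the sorted list.
27 is at position 5.
Final answer: 5


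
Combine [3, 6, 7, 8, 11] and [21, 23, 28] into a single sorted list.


List A: [3, 6, 7, 8, 11]
List B: [21, 23, 28]
Repeatedly compare the front elements and take the smaller:
  3 vs 21 -> take 3
  6 vs 21 -> take 6
  7 vs 21 -> take 7
  8 vs 21 -> take 8
  11 vs 21 -> take 11
  A is exhausted; append the rest of B: [21, 23, 28]
Final answer: [3, 6, 7, 8, 11, 21, 23, 28]


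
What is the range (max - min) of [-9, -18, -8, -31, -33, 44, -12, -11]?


Maximum value: 44
Minimum value: -33
Range = 44 - (-33) = 77
Final answer: 77


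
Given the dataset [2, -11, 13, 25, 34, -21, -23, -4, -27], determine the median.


First, sort the list: [-27, -23, -21, -11, -4, 2, 13, 25, 34]
The list has 9 elements (odd count).
The middle index is 4 (0-based), and the element there is -4.
Final answer: -4


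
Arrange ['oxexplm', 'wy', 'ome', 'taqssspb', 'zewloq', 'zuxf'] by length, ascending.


Compute lengths:
  'oxexplm' has length 7
  'wy' has length 2
  'ome' has length 3
  'taqssspb' has length 8
  'zewloq' has length 6
  'zuxf' has length 4
Lengths in increasing order: 2 < 3 < 4 < 6 < 7 < 8
Listing the words in that order gives the answer.
Final answer: ['wy', 'ome', 'zuxf', 'zewloq', 'oxexplm', 'taqssspb']


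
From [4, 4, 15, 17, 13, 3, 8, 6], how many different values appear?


List all unique values:
Distinct values: [3, 4, 6, 8, 13, 15, 17]
Count = 7
Final answer: 7


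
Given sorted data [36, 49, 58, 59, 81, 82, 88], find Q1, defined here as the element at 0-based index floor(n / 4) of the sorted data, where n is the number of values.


The list has n = 7 elements.
Q1 index = floor(7 / 4) = floor(1.75) = 1
Counting from index 0 in the sorted data, the element at index 1 is 49.
Final answer: 49


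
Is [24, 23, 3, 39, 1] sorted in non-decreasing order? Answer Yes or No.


Check consecutive pairs:
  24 <= 23? False
  23 <= 3? False
  3 <= 39? True
  39 <= 1? False
3 consecutive pair(s) are out of order, so the list is not sorted.
Final answer: No


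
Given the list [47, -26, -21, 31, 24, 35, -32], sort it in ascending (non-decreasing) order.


Original list: [47, -26, -21, 31, 24, 35, -32]
Repeatedly take the smallest remaining element:
  Remaining [47, -26, -21, 31, 24, 35, -32] -> smallest is -32
  Remaining [47, -26, -21, 31, 24, 35] -> smallest is -26
  Remaining [47, -21, 31, 24, 35] -> smallest is -21
  Remaining [47, 31, 24, 35] -> smallest is 24
  Remaining [47, 31, 35] -> smallest is 31
  Remaining [47, 35] -> smallest is 35
  Remaining [47] -> smallest is 47
Collecting the picks in order gives the sorted list.
Final answer: [-32, -26, -21, 24, 31, 35, 47]


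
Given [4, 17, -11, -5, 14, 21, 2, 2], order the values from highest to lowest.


Original list: [4, 17, -11, -5, 14, 21, 2, 2]
Repeatedly take the largest remaining element:
  Remaining [4, 17, -11, -5, 14, 21, 2, 2] -> largest is 21
  Remaining [4, 17, -11, -5, 14, 2, 2] -> largest is 17
  Remaining [4, -11, -5, 14, 2, 2] -> largest is 14
  Remaining [4, -11, -5, 2, 2] -> largest is 4
  Remaining [-11, -5, 2, 2] -> largest is 2
  Remaining [-11, -5, 2] -> largest is 2
  Remaining [-11, -5] -> largest is -5
  Remaining [-11] -> largest is -11
Collecting the picks in order gives the descending list.
Final answer: [21, 17, 14, 4, 2, 2, -5, -11]


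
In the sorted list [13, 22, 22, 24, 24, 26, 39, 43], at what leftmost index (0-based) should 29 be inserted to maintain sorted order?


List is sorted: [13, 22, 22, 24, 24, 26, 39, 43]
We need the leftmost position where 29 can be inserted, i.e. the first index whose element is >= 29 (or the end of the list if none is).
Binary search with low=0, high=8 (0-based indices):
  low=0, high=8, mid=4: a[4]=24 < 29, so low = 5
  low=5, high=8, mid=6: a[6]=39 >= 29, so high = 6
  low=5, high=6, mid=5: a[5]=26 < 29, so low = 6
Now low = high = 6, so the insertion index is 6.
Final answer: 6


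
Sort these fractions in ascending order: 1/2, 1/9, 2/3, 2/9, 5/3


Convert to decimal for comparison:
  1/2 = 0.5
  1/9 = 0.1111
  2/3 = 0.6667
  2/9 = 0.2222
  5/3 = 1.6667
Decimals in increasing order: 0.1111 < 0.2222 < 0.5 < 0.6667 < 1.6667
Writing each back as its fraction gives the sorted order.
Final answer: 1/9, 2/9, 1/2, 2/3, 5/3


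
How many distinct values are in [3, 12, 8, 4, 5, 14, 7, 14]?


List all unique values:
Distinct values: [3, 4, 5, 7, 8, 12, 14]
Count = 7
Final answer: 7


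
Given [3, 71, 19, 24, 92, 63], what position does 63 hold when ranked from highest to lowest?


Sort descending: [92, 71, 63, 24, 19, 3]
Find 63 in the sorted list.
63 is at position 3.
Final answer: 3


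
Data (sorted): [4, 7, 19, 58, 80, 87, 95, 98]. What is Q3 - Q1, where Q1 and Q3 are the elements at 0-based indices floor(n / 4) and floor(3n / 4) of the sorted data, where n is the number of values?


The data has n = 8 elements.
Q1 index = floor(8 / 4) = floor(2) = 2; Q3 index = floor(3 * 8 / 4) = floor(6) = 6
Q1 = element at index 2 = 19
Q3 = element at index 6 = 95
IQR = 95 - 19 = 76
Final answer: 76


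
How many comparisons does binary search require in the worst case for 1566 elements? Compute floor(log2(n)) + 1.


Binary search halves the search space each step.
Maximum comparisons = floor(log2(1566)) + 1
log2(1566) = 10.6129
floor(log2(1566)) = 10, so 10 + 1 = 11
Final answer: 11


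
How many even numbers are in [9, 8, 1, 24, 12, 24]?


Check each element:
  9 is odd
  8 is even
  1 is odd
  24 is even
  12 is even
  24 is even
Evens: [8, 24, 12, 24]
Count of evens = 4
Final answer: 4


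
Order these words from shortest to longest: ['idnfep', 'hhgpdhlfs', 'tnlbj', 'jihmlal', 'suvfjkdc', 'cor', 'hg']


Compute lengths:
  'idnfep' has length 6
  'hhgpdhlfs' has length 9
  'tnlbj' has length 5
  'jihmlal' has length 7
  'suvfjkdc' has length 8
  'cor' has length 3
  'hg' has length 2
Lengths in increasing order: 2 < 3 < 5 < 6 < 7 < 8 < 9
Listing the words in that order gives the answer.
Final answer: ['hg', 'cor', 'tnlbj', 'idnfep', 'jihmlal', 'suvfjkdc', 'hhgpdhlfs']


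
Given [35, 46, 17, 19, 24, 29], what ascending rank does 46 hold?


Sort ascending: [17, 19, 24, 29, 35, 46]
Find 46 in the sorted list.
46 is at position 6 (1-indexed).
Final answer: 6


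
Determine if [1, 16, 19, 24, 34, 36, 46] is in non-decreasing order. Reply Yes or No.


Check consecutive pairs:
  1 <= 16? True
  16 <= 19? True
  19 <= 24? True
  24 <= 34? True
  34 <= 36? True
  36 <= 46? True
Every consecutive pair is in order, so the list is non-decreasing.
Final answer: Yes


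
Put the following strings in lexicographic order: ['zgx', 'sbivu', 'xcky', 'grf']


Compare strings character by character (the first differing letter decides):
  'grf' < 'sbivu' since 'g' < 's' at position 1
  'sbivu' < 'xcky' since 's' < 'x' at position 1
  'xcky' < 'zgx' since 'x' < 'z' at position 1
Chaining these comparisons gives the alphabetical order.
Final answer: ['grf', 'sbivu', 'xcky', 'zgx']


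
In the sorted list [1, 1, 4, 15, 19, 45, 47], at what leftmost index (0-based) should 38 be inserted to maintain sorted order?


List is sorted: [1, 1, 4, 15, 19, 45, 47]
We need the leftmost position where 38 can be inserted, i.e. the first index whose element is >= 38 (or the end of the list if none is).
Binary search with low=0, high=7 (0-based indices):
  low=0, high=7, mid=3: a[3]=15 < 38, so low = 4
  low=4, high=7, mid=5: a[5]=45 >= 38, so high = 5
  low=4, high=5, mid=4: a[4]=19 < 38, so low = 5
Now low = high = 5, so the insertion index is 5.
Final answer: 5


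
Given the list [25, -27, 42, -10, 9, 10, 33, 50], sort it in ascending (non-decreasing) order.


Original list: [25, -27, 42, -10, 9, 10, 33, 50]
Repeatedly take the smallest remaining element:
  Remaining [25, -27, 42, -10, 9, 10, 33, 50] -> smallest is -27
  Remaining [25, 42, -10, 9, 10, 33, 50] -> smallest is -10
  Remaining [25, 42, 9, 10, 33, 50] -> smallest is 9
  Remaining [25, 42, 10, 33, 50] -> smallest is 10
  Remaining [25, 42, 33, 50] -> smallest is 25
  Remaining [42, 33, 50] -> smallest is 33
  Remaining [42, 50] -> smallest is 42
  Remaining [50] -> smallest is 50
Collecting the picks in order gives the sorted list.
Final answer: [-27, -10, 9, 10, 25, 33, 42, 50]


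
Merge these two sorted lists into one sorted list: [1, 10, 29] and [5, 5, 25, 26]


List A: [1, 10, 29]
List B: [5, 5, 25, 26]
Repeatedly compare the front elements and take the smaller:
  1 vs 5 -> take 1
  10 vs 5 -> take 5
  10 vs 5 -> take 5
  10 vs 25 -> take 10
  29 vs 25 -> take 25
  29 vs 26 -> take 26
  B is exhausted; append the rest of A: [29]
Final answer: [1, 5, 5, 10, 25, 26, 29]


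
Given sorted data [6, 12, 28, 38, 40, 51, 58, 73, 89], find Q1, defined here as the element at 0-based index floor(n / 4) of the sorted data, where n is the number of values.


The list has n = 9 elements.
Q1 index = floor(9 / 4) = floor(2.25) = 2
Counting from index 0 in the sorted data, the element at index 2 is 28.
Final answer: 28


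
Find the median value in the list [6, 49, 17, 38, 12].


First, sort the list: [6, 12, 17, 38, 49]
The list has 5 elements (odd count).
The middle index is 2 (0-based), and the element there is 17.
Final answer: 17


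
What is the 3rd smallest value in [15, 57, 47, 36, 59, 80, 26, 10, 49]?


Sort ascending: [10, 15, 26, 36, 47, 49, 57, 59, 80]
The 3rd element (1-indexed) is at index 2.
Value = 26
Final answer: 26


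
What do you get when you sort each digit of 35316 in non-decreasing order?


The number 35316 has digits: 3, 5, 3, 1, 6
Sorted: 1, 3, 3, 5, 6
Joining the sorted digits gives the result.
Final answer: 13356


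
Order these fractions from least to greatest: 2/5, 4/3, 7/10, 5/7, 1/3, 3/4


Convert to decimal for comparison:
  2/5 = 0.4
  4/3 = 1.3333
  7/10 = 0.7
  5/7 = 0.7143
  1/3 = 0.3333
  3/4 = 0.75
Decimals in increasing order: 0.3333 < 0.4 < 0.7 < 0.7143 < 0.75 < 1.3333
Writing each back as its fraction gives the sorted order.
Final answer: 1/3, 2/5, 7/10, 5/7, 3/4, 4/3


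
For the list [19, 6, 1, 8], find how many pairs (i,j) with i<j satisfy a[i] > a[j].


For each element, count the later elements that are smaller than it:
  19 (index 0): smaller elements after it = [6, 1, 8] -> 3
  6 (index 1): smaller elements after it = [1] -> 1
  1 (index 2): smaller elements after it = [] -> 0
Total inversions = 3 + 1 + 0 = 4
Final answer: 4


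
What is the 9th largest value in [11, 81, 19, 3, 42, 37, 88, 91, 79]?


Sort descending: [91, 88, 81, 79, 42, 37, 19, 11, 3]
The 9th element (1-indexed) is at index 8.
Value = 3
Final answer: 3


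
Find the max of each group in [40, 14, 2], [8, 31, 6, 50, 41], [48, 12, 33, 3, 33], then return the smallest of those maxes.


Find max of each group:
  Group 1: [40, 14, 2] -> max = 40
  Group 2: [8, 31, 6, 50, 41] -> max = 50
  Group 3: [48, 12, 33, 3, 33] -> max = 48
Maxes: [40, 50, 48]
Minimum of maxes = 40
Final answer: 40


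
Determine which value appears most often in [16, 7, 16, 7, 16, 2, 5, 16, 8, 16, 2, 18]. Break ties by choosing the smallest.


Count the frequency of each value:
  2 appears 2 time(s)
  5 appears 1 time(s)
  7 appears 2 time(s)
  8 appears 1 time(s)
  16 appears 5 time(s)
  18 appears 1 time(s)
Maximum frequency is 5.
Only 16 reaches that frequency, so it is the mode.
Final answer: 16


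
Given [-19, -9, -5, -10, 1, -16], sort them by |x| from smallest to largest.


Compute absolute values:
  |-19| = 19
  |-9| = 9
  |-5| = 5
  |-10| = 10
  |1| = 1
  |-16| = 16
Absolute values in increasing order: 1 < 5 < 9 < 10 < 16 < 19
Listing the original numbers in that order gives the answer.
Final answer: [1, -5, -9, -10, -16, -19]


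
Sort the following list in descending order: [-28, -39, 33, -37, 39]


Original list: [-28, -39, 33, -37, 39]
Repeatedly take the largest remaining element:
  Remaining [-28, -39, 33, -37, 39] -> largest is 39
  Remaining [-28, -39, 33, -37] -> largest is 33
  Remaining [-28, -39, -37] -> largest is -28
  Remaining [-39, -37] -> largest is -37
  Remaining [-39] -> largest is -39
Collecting the picks in order gives the descending list.
Final answer: [39, 33, -28, -37, -39]


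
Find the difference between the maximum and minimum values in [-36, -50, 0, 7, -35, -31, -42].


Maximum value: 7
Minimum value: -50
Range = 7 - (-50) = 57
Final answer: 57


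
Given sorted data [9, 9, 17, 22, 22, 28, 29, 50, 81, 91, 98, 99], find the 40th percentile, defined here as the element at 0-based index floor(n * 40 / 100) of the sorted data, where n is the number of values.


The dataset has n = 12 elements.
Index = floor(12 * 40 / 100) = floor(480 / 100) = floor(4.8) = 4
Counting from index 0 in the sorted data, the element at index 4 is 22.
Final answer: 22


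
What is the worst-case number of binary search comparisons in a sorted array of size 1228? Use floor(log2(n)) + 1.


Binary search halves the search space each step.
Maximum comparisons = floor(log2(1228)) + 1
log2(1228) = 10.2621
floor(log2(1228)) = 10, so 10 + 1 = 11
Final answer: 11


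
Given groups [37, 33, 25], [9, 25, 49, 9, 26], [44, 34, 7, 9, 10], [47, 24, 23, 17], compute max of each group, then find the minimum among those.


Find max of each group:
  Group 1: [37, 33, 25] -> max = 37
  Group 2: [9, 25, 49, 9, 26] -> max = 49
  Group 3: [44, 34, 7, 9, 10] -> max = 44
  Group 4: [47, 24, 23, 17] -> max = 47
Maxes: [37, 49, 44, 47]
Minimum of maxes = 37
Final answer: 37


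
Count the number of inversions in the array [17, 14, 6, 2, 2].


For each element, count the later elements that are smaller than it:
  17 (index 0): smaller elements after it = [14, 6, 2, 2] -> 4
  14 (index 1): smaller elements after it = [6, 2, 2] -> 3
  6 (index 2): smaller elements after it = [2, 2] -> 2
  2 (index 3): smaller elements after it = [] -> 0
Total inversions = 4 + 3 + 2 + 0 = 9
Final answer: 9


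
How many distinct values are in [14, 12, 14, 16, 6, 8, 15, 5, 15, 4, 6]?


List all unique values:
Distinct values: [4, 5, 6, 8, 12, 14, 15, 16]
Count = 8
Final answer: 8


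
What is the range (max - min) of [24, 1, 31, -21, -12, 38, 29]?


Maximum value: 38
Minimum value: -21
Range = 38 - (-21) = 59
Final answer: 59


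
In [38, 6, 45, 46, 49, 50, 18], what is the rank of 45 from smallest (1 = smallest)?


Sort ascending: [6, 18, 38, 45, 46, 49, 50]
Find 45 in the sorted list.
45 is at position 4 (1-indexed).
Final answer: 4


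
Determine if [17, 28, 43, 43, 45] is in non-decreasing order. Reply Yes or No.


Check consecutive pairs:
  17 <= 28? True
  28 <= 43? True
  43 <= 43? True
  43 <= 45? True
Every consecutive pair is in order, so the list is non-decreasing.
Final answer: Yes


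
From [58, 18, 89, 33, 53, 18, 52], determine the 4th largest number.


Sort descending: [89, 58, 53, 52, 33, 18, 18]
The 4th element (1-indexed) is at index 3.
Value = 52
Final answer: 52


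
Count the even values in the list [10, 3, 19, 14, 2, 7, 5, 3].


Check each element:
  10 is even
  3 is odd
  19 is odd
  14 is even
  2 is even
  7 is odd
  5 is odd
  3 is odd
Evens: [10, 14, 2]
Count of evens = 3
Final answer: 3


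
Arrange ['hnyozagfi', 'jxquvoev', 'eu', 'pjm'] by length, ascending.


Compute lengths:
  'hnyozagfi' has length 9
  'jxquvoev' has length 8
  'eu' has length 2
  'pjm' has length 3
Lengths in increasing order: 2 < 3 < 8 < 9
Listing the words in that order gives the answer.
Final answer: ['eu', 'pjm', 'jxquvoev', 'hnyozagfi']


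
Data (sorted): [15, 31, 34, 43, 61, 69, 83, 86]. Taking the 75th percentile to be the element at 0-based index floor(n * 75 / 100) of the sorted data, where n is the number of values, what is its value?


The dataset has n = 8 elements.
Index = floor(8 * 75 / 100) = floor(600 / 100) = floor(6) = 6
Counting from index 0 in the sorted data, the element at index 6 is 83.
Final answer: 83


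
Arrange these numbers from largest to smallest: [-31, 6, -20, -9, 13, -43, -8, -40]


Original list: [-31, 6, -20, -9, 13, -43, -8, -40]
Repeatedly take the largest remaining element:
  Remaining [-31, 6, -20, -9, 13, -43, -8, -40] -> largest is 13
  Remaining [-31, 6, -20, -9, -43, -8, -40] -> largest is 6
  Remaining [-31, -20, -9, -43, -8, -40] -> largest is -8
  Remaining [-31, -20, -9, -43, -40] -> largest is -9
  Remaining [-31, -20, -43, -40] -> largest is -20
  Remaining [-31, -43, -40] -> largest is -31
  Remaining [-43, -40] -> largest is -40
  Remaining [-43] -> largest is -43
Collecting the picks in order gives the descending list.
Final answer: [13, 6, -8, -9, -20, -31, -40, -43]


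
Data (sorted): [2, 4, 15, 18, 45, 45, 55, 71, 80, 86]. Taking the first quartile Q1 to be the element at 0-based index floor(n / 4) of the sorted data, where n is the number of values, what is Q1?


The list has n = 10 elements.
Q1 index = floor(10 / 4) = floor(2.5) = 2
Counting from index 0 in the sorted data, the element at index 2 is 15.
Final answer: 15


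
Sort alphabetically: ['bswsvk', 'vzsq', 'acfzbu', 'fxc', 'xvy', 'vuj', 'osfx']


Compare strings character by character (the first differing letter decides):
  'acfzbu' < 'bswsvk' since 'a' < 'b' at position 1
  'bswsvk' < 'fxc' since 'b' < 'f' at position 1
  'fxc' < 'osfx' since 'f' < 'o' at position 1
  'osfx' < 'vuj' since 'o' < 'v' at position 1
  'vuj' < 'vzsq' since 'u' < 'z' at position 2
  'vzsq' < 'xvy' since 'v' < 'x' at position 1
Chaining these comparisons gives the alphabetical order.
Final answer: ['acfzbu', 'bswsvk', 'fxc', 'osfx', 'vuj', 'vzsq', 'xvy']


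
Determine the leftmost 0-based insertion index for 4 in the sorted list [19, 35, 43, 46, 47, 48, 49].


List is sorted: [19, 35, 43, 46, 47, 48, 49]
We need the leftmost position where 4 can be inserted, i.e. the first index whose element is >= 4 (or the end of the list if none is).
Binary search with low=0, high=7 (0-based indices):
  low=0, high=7, mid=3: a[3]=46 >= 4, so high = 3
  low=0, high=3, mid=1: a[1]=35 >= 4, so high = 1
  low=0, high=1, mid=0: a[0]=19 >= 4, so high = 0
Now low = high = 0, so the insertion index is 0.
Final answer: 0


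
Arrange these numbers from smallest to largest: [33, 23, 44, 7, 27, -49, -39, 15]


Original list: [33, 23, 44, 7, 27, -49, -39, 15]
Repeatedly take the smallest remaining element:
  Remaining [33, 23, 44, 7, 27, -49, -39, 15] -> smallest is -49
  Remaining [33, 23, 44, 7, 27, -39, 15] -> smallest is -39
  Remaining [33, 23, 44, 7, 27, 15] -> smallest is 7
  Remaining [33, 23, 44, 27, 15] -> smallest is 15
  Remaining [33, 23, 44, 27] -> smallest is 23
  Remaining [33, 44, 27] -> smallest is 27
  Remaining [33, 44] -> smallest is 33
  Remaining [44] -> smallest is 44
Collecting the picks in order gives the sorted list.
Final answer: [-49, -39, 7, 15, 23, 27, 33, 44]


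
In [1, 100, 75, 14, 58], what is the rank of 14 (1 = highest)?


Sort descending: [100, 75, 58, 14, 1]
Find 14 in the sorted list.
14 is at position 4.
Final answer: 4


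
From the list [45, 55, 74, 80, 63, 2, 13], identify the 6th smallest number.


Sort ascending: [2, 13, 45, 55, 63, 74, 80]
The 6th element (1-indexed) is at index 5.
Value = 74
Final answer: 74


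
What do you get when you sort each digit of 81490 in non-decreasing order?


The number 81490 has digits: 8, 1, 4, 9, 0
Sorted: 0, 1, 4, 8, 9
Joining the sorted digits gives the result.
Final answer: 01489


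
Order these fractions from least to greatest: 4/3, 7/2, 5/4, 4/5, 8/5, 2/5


Convert to decimal for comparison:
  4/3 = 1.3333
  7/2 = 3.5
  5/4 = 1.25
  4/5 = 0.8
  8/5 = 1.6
  2/5 = 0.4
Decimals in increasing order: 0.4 < 0.8 < 1.25 < 1.3333 < 1.6 < 3.5
Writing each back as its fraction gives the sorted order.
Final answer: 2/5, 4/5, 5/4, 4/3, 8/5, 7/2


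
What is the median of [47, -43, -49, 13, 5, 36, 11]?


First, sort the list: [-49, -43, 5, 11, 13, 36, 47]
The list has 7 elements (odd count).
The middle index is 3 (0-based), and the element there is 11.
Final answer: 11


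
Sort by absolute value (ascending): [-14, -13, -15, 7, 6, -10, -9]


Compute absolute values:
  |-14| = 14
  |-13| = 13
  |-15| = 15
  |7| = 7
  |6| = 6
  |-10| = 10
  |-9| = 9
Absolute values in increasing order: 6 < 7 < 9 < 10 < 13 < 14 < 15
Listing the original numbers in that order gives the answer.
Final answer: [6, 7, -9, -10, -13, -14, -15]


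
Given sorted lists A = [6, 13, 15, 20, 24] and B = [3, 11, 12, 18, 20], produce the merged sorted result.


List A: [6, 13, 15, 20, 24]
List B: [3, 11, 12, 18, 20]
Repeatedly compare the front elements and take the smaller:
  6 vs 3 -> take 3
  6 vs 11 -> take 6
  13 vs 11 -> take 11
  13 vs 12 -> take 12
  13 vs 18 -> take 13
  15 vs 18 -> take 15
  20 vs 18 -> take 18
  20 vs 20 -> take 20
  24 vs 20 -> take 20
  B is exhausted; append the rest of A: [24]
Final answer: [3, 6, 11, 12, 13, 15, 18, 20, 20, 24]


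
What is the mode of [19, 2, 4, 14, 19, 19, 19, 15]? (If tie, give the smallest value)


Count the frequency of each value:
  2 appears 1 time(s)
  4 appears 1 time(s)
  14 appears 1 time(s)
  15 appears 1 time(s)
  19 appears 4 time(s)
Maximum frequency is 4.
Only 19 reaches that frequency, so it is the mode.
Final answer: 19


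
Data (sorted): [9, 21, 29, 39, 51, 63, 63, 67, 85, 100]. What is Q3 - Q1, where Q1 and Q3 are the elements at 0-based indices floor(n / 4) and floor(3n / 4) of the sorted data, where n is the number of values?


The data has n = 10 elements.
Q1 index = floor(10 / 4) = floor(2.5) = 2; Q3 index = floor(3 * 10 / 4) = floor(7.5) = 7
Q1 = element at index 2 = 29
Q3 = element at index 7 = 67
IQR = 67 - 29 = 38
Final answer: 38


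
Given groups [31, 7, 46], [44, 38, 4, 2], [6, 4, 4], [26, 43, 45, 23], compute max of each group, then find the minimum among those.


Find max of each group:
  Group 1: [31, 7, 46] -> max = 46
  Group 2: [44, 38, 4, 2] -> max = 44
  Group 3: [6, 4, 4] -> max = 6
  Group 4: [26, 43, 45, 23] -> max = 45
Maxes: [46, 44, 6, 45]
Minimum of maxes = 6
Final answer: 6


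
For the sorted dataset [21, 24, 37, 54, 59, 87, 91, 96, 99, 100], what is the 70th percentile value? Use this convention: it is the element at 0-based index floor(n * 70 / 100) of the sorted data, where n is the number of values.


The dataset has n = 10 elements.
Index = floor(10 * 70 / 100) = floor(700 / 100) = floor(7) = 7
Counting from index 0 in the sorted data, the element at index 7 is 96.
Final answer: 96


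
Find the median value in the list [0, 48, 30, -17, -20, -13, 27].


First, sort the list: [-20, -17, -13, 0, 27, 30, 48]
The list has 7 elements (odd count).
The middle index is 3 (0-based), and the element there is 0.
Final answer: 0


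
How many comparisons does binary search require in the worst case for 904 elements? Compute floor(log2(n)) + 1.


Binary search halves the search space each step.
Maximum comparisons = floor(log2(904)) + 1
log2(904) = 9.8202
floor(log2(904)) = 9, so 9 + 1 = 10
Final answer: 10


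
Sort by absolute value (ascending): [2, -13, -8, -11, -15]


Compute absolute values:
  |2| = 2
  |-13| = 13
  |-8| = 8
  |-11| = 11
  |-15| = 15
Absolute values in increasing order: 2 < 8 < 11 < 13 < 15
Listing the original numbers in that order gives the answer.
Final answer: [2, -8, -11, -13, -15]


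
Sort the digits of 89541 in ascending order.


The number 89541 has digits: 8, 9, 5, 4, 1
Sorted: 1, 4, 5, 8, 9
Joining the sorted digits gives the result.
Final answer: 14589


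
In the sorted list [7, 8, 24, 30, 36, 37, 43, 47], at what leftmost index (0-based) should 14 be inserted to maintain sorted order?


List is sorted: [7, 8, 24, 30, 36, 37, 43, 47]
We need the leftmost position where 14 can be inserted, i.e. the first index whose element is >= 14 (or the end of the list if none is).
Binary search with low=0, high=8 (0-based indices):
  low=0, high=8, mid=4: a[4]=36 >= 14, so high = 4
  low=0, high=4, mid=2: a[2]=24 >= 14, so high = 2
  low=0, high=2, mid=1: a[1]=8 < 14, so low = 2
Now low = high = 2, so the insertion index is 2.
Final answer: 2


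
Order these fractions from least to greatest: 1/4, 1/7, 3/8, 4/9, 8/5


Convert to decimal for comparison:
  1/4 = 0.25
  1/7 = 0.1429
  3/8 = 0.375
  4/9 = 0.4444
  8/5 = 1.6
Decimals in increasing order: 0.1429 < 0.25 < 0.375 < 0.4444 < 1.6
Writing each back as its fraction gives the sorted order.
Final answer: 1/7, 1/4, 3/8, 4/9, 8/5


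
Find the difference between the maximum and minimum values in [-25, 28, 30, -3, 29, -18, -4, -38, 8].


Maximum value: 30
Minimum value: -38
Range = 30 - (-38) = 68
Final answer: 68


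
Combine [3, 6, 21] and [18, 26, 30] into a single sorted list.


List A: [3, 6, 21]
List B: [18, 26, 30]
Repeatedly compare the front elements and take the smaller:
  3 vs 18 -> take 3
  6 vs 18 -> take 6
  21 vs 18 -> take 18
  21 vs 26 -> take 21
  A is exhausted; append the rest of B: [26, 30]
Final answer: [3, 6, 18, 21, 26, 30]


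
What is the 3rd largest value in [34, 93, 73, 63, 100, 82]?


Sort descending: [100, 93, 82, 73, 63, 34]
The 3rd element (1-indexed) is at index 2.
Value = 82
Final answer: 82


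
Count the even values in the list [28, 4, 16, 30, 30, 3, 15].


Check each element:
  28 is even
  4 is even
  16 is even
  30 is even
  30 is even
  3 is odd
  15 is odd
Evens: [28, 4, 16, 30, 30]
Count of evens = 5
Final answer: 5


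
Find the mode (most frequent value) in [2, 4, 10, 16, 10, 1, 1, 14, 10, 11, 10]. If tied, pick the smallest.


Count the frequency of each value:
  1 appears 2 time(s)
  2 appears 1 time(s)
  4 appears 1 time(s)
  10 appears 4 time(s)
  11 appears 1 time(s)
  14 appears 1 time(s)
  16 appears 1 time(s)
Maximum frequency is 4.
Only 10 reaches that frequency, so it is the mode.
Final answer: 10


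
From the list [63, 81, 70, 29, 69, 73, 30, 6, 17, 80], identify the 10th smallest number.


Sort ascending: [6, 17, 29, 30, 63, 69, 70, 73, 80, 81]
The 10th element (1-indexed) is at index 9.
Value = 81
Final answer: 81


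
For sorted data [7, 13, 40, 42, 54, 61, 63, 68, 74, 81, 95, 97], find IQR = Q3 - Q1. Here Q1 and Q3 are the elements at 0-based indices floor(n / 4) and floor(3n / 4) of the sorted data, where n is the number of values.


The data has n = 12 elements.
Q1 index = floor(12 / 4) = floor(3) = 3; Q3 index = floor(3 * 12 / 4) = floor(9) = 9
Q1 = element at index 3 = 42
Q3 = element at index 9 = 81
IQR = 81 - 42 = 39
Final answer: 39
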